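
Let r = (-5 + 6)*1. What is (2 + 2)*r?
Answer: 4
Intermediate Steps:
r = 1 (r = 1*1 = 1)
(2 + 2)*r = (2 + 2)*1 = 4*1 = 4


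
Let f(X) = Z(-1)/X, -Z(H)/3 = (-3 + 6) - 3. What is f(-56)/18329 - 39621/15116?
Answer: -39621/15116 ≈ -2.6211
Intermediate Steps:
Z(H) = 0 (Z(H) = -3*((-3 + 6) - 3) = -3*(3 - 3) = -3*0 = 0)
f(X) = 0 (f(X) = 0/X = 0)
f(-56)/18329 - 39621/15116 = 0/18329 - 39621/15116 = 0*(1/18329) - 39621*1/15116 = 0 - 39621/15116 = -39621/15116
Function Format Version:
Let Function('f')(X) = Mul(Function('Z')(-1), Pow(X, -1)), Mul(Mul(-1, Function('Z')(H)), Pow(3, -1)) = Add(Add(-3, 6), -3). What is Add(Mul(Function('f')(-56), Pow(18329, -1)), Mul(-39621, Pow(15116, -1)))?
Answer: Rational(-39621, 15116) ≈ -2.6211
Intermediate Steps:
Function('Z')(H) = 0 (Function('Z')(H) = Mul(-3, Add(Add(-3, 6), -3)) = Mul(-3, Add(3, -3)) = Mul(-3, 0) = 0)
Function('f')(X) = 0 (Function('f')(X) = Mul(0, Pow(X, -1)) = 0)
Add(Mul(Function('f')(-56), Pow(18329, -1)), Mul(-39621, Pow(15116, -1))) = Add(Mul(0, Pow(18329, -1)), Mul(-39621, Pow(15116, -1))) = Add(Mul(0, Rational(1, 18329)), Mul(-39621, Rational(1, 15116))) = Add(0, Rational(-39621, 15116)) = Rational(-39621, 15116)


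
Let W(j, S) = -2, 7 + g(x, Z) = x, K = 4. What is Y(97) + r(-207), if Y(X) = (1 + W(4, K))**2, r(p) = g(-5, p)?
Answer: -11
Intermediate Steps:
g(x, Z) = -7 + x
r(p) = -12 (r(p) = -7 - 5 = -12)
Y(X) = 1 (Y(X) = (1 - 2)**2 = (-1)**2 = 1)
Y(97) + r(-207) = 1 - 12 = -11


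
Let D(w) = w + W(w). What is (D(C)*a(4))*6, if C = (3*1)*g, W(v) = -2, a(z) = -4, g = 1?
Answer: -24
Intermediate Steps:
C = 3 (C = (3*1)*1 = 3*1 = 3)
D(w) = -2 + w (D(w) = w - 2 = -2 + w)
(D(C)*a(4))*6 = ((-2 + 3)*(-4))*6 = (1*(-4))*6 = -4*6 = -24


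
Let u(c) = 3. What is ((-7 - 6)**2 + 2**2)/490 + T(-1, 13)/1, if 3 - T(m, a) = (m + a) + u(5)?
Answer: -5707/490 ≈ -11.647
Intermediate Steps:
T(m, a) = -a - m (T(m, a) = 3 - ((m + a) + 3) = 3 - ((a + m) + 3) = 3 - (3 + a + m) = 3 + (-3 - a - m) = -a - m)
((-7 - 6)**2 + 2**2)/490 + T(-1, 13)/1 = ((-7 - 6)**2 + 2**2)/490 + (-1*13 - 1*(-1))/1 = ((-13)**2 + 4)*(1/490) + (-13 + 1)*1 = (169 + 4)*(1/490) - 12*1 = 173*(1/490) - 12 = 173/490 - 12 = -5707/490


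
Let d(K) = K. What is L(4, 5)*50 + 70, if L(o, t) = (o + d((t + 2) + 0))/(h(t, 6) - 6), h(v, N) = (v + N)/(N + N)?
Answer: -2330/61 ≈ -38.197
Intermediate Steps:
h(v, N) = (N + v)/(2*N) (h(v, N) = (N + v)/((2*N)) = (N + v)*(1/(2*N)) = (N + v)/(2*N))
L(o, t) = (2 + o + t)/(-11/2 + t/12) (L(o, t) = (o + ((t + 2) + 0))/((½)*(6 + t)/6 - 6) = (o + ((2 + t) + 0))/((½)*(⅙)*(6 + t) - 6) = (o + (2 + t))/((½ + t/12) - 6) = (2 + o + t)/(-11/2 + t/12))
L(4, 5)*50 + 70 = (12*(2 + 4 + 5)/(-66 + 5))*50 + 70 = (12*11/(-61))*50 + 70 = (12*(-1/61)*11)*50 + 70 = -132/61*50 + 70 = -6600/61 + 70 = -2330/61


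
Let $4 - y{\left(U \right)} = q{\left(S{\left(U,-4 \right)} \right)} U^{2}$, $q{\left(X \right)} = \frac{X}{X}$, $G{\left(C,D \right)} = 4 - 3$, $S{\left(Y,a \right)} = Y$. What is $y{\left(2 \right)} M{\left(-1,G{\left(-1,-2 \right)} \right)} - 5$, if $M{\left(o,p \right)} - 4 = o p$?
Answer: $-5$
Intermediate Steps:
$G{\left(C,D \right)} = 1$ ($G{\left(C,D \right)} = 4 - 3 = 1$)
$q{\left(X \right)} = 1$
$y{\left(U \right)} = 4 - U^{2}$ ($y{\left(U \right)} = 4 - 1 U^{2} = 4 - U^{2}$)
$M{\left(o,p \right)} = 4 + o p$
$y{\left(2 \right)} M{\left(-1,G{\left(-1,-2 \right)} \right)} - 5 = \left(4 - 2^{2}\right) \left(4 - 1\right) - 5 = \left(4 - 4\right) \left(4 - 1\right) - 5 = \left(4 - 4\right) 3 - 5 = 0 \cdot 3 - 5 = 0 - 5 = -5$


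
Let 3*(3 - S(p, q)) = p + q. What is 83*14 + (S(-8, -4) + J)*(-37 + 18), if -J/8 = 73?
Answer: 12125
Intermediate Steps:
J = -584 (J = -8*73 = -584)
S(p, q) = 3 - p/3 - q/3 (S(p, q) = 3 - (p + q)/3 = 3 + (-p/3 - q/3) = 3 - p/3 - q/3)
83*14 + (S(-8, -4) + J)*(-37 + 18) = 83*14 + ((3 - ⅓*(-8) - ⅓*(-4)) - 584)*(-37 + 18) = 1162 + ((3 + 8/3 + 4/3) - 584)*(-19) = 1162 + (7 - 584)*(-19) = 1162 - 577*(-19) = 1162 + 10963 = 12125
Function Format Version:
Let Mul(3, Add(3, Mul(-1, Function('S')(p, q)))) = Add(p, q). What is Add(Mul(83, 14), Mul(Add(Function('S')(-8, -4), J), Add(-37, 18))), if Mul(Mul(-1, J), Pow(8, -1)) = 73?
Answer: 12125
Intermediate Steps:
J = -584 (J = Mul(-8, 73) = -584)
Function('S')(p, q) = Add(3, Mul(Rational(-1, 3), p), Mul(Rational(-1, 3), q)) (Function('S')(p, q) = Add(3, Mul(Rational(-1, 3), Add(p, q))) = Add(3, Add(Mul(Rational(-1, 3), p), Mul(Rational(-1, 3), q))) = Add(3, Mul(Rational(-1, 3), p), Mul(Rational(-1, 3), q)))
Add(Mul(83, 14), Mul(Add(Function('S')(-8, -4), J), Add(-37, 18))) = Add(Mul(83, 14), Mul(Add(Add(3, Mul(Rational(-1, 3), -8), Mul(Rational(-1, 3), -4)), -584), Add(-37, 18))) = Add(1162, Mul(Add(Add(3, Rational(8, 3), Rational(4, 3)), -584), -19)) = Add(1162, Mul(Add(7, -584), -19)) = Add(1162, Mul(-577, -19)) = Add(1162, 10963) = 12125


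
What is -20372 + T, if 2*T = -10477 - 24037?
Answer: -37629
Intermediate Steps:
T = -17257 (T = (-10477 - 24037)/2 = (½)*(-34514) = -17257)
-20372 + T = -20372 - 17257 = -37629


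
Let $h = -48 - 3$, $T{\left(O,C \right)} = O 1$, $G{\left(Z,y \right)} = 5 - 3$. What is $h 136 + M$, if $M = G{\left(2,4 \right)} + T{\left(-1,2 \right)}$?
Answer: $-6935$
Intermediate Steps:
$G{\left(Z,y \right)} = 2$ ($G{\left(Z,y \right)} = 5 - 3 = 2$)
$T{\left(O,C \right)} = O$
$h = -51$ ($h = -48 - 3 = -51$)
$M = 1$ ($M = 2 - 1 = 1$)
$h 136 + M = \left(-51\right) 136 + 1 = -6936 + 1 = -6935$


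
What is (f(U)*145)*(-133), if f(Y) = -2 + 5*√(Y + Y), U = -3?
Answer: 38570 - 96425*I*√6 ≈ 38570.0 - 2.3619e+5*I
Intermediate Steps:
f(Y) = -2 + 5*√2*√Y (f(Y) = -2 + 5*√(2*Y) = -2 + 5*(√2*√Y) = -2 + 5*√2*√Y)
(f(U)*145)*(-133) = ((-2 + 5*√2*√(-3))*145)*(-133) = ((-2 + 5*√2*(I*√3))*145)*(-133) = ((-2 + 5*I*√6)*145)*(-133) = (-290 + 725*I*√6)*(-133) = 38570 - 96425*I*√6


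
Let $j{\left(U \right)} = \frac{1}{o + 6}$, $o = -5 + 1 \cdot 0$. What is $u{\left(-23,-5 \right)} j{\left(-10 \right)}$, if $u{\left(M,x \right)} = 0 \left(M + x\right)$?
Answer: $0$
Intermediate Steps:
$u{\left(M,x \right)} = 0$
$o = -5$ ($o = -5 + 0 = -5$)
$j{\left(U \right)} = 1$ ($j{\left(U \right)} = \frac{1}{-5 + 6} = 1^{-1} = 1$)
$u{\left(-23,-5 \right)} j{\left(-10 \right)} = 0 \cdot 1 = 0$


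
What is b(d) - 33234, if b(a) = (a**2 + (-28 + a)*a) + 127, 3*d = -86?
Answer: -275947/9 ≈ -30661.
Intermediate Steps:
d = -86/3 (d = (1/3)*(-86) = -86/3 ≈ -28.667)
b(a) = 127 + a**2 + a*(-28 + a) (b(a) = (a**2 + a*(-28 + a)) + 127 = 127 + a**2 + a*(-28 + a))
b(d) - 33234 = (127 - 28*(-86/3) + 2*(-86/3)**2) - 33234 = (127 + 2408/3 + 2*(7396/9)) - 33234 = (127 + 2408/3 + 14792/9) - 33234 = 23159/9 - 33234 = -275947/9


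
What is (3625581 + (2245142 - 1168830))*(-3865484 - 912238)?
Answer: -22464337627746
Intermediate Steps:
(3625581 + (2245142 - 1168830))*(-3865484 - 912238) = (3625581 + 1076312)*(-4777722) = 4701893*(-4777722) = -22464337627746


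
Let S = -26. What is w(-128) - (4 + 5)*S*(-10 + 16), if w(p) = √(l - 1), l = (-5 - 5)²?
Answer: 1404 + 3*√11 ≈ 1413.9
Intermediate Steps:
l = 100 (l = (-10)² = 100)
w(p) = 3*√11 (w(p) = √(100 - 1) = √99 = 3*√11)
w(-128) - (4 + 5)*S*(-10 + 16) = 3*√11 - (4 + 5)*(-26)*(-10 + 16) = 3*√11 - 9*(-26)*6 = 3*√11 - (-234)*6 = 3*√11 - 1*(-1404) = 3*√11 + 1404 = 1404 + 3*√11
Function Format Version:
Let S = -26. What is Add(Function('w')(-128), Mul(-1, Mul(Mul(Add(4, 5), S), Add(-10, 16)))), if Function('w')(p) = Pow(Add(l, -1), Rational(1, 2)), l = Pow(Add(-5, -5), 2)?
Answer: Add(1404, Mul(3, Pow(11, Rational(1, 2)))) ≈ 1413.9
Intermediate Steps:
l = 100 (l = Pow(-10, 2) = 100)
Function('w')(p) = Mul(3, Pow(11, Rational(1, 2))) (Function('w')(p) = Pow(Add(100, -1), Rational(1, 2)) = Pow(99, Rational(1, 2)) = Mul(3, Pow(11, Rational(1, 2))))
Add(Function('w')(-128), Mul(-1, Mul(Mul(Add(4, 5), S), Add(-10, 16)))) = Add(Mul(3, Pow(11, Rational(1, 2))), Mul(-1, Mul(Mul(Add(4, 5), -26), Add(-10, 16)))) = Add(Mul(3, Pow(11, Rational(1, 2))), Mul(-1, Mul(Mul(9, -26), 6))) = Add(Mul(3, Pow(11, Rational(1, 2))), Mul(-1, Mul(-234, 6))) = Add(Mul(3, Pow(11, Rational(1, 2))), Mul(-1, -1404)) = Add(Mul(3, Pow(11, Rational(1, 2))), 1404) = Add(1404, Mul(3, Pow(11, Rational(1, 2))))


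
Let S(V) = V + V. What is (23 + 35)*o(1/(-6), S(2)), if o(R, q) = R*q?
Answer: -116/3 ≈ -38.667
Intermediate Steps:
S(V) = 2*V
(23 + 35)*o(1/(-6), S(2)) = (23 + 35)*((2*2)/(-6)) = 58*(-⅙*4) = 58*(-⅔) = -116/3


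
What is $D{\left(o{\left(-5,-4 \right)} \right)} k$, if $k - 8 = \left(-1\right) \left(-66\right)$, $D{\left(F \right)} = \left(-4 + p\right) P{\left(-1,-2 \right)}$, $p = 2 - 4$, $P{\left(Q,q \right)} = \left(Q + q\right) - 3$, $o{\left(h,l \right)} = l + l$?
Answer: $2664$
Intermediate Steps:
$o{\left(h,l \right)} = 2 l$
$P{\left(Q,q \right)} = -3 + Q + q$
$p = -2$ ($p = 2 - 4 = -2$)
$D{\left(F \right)} = 36$ ($D{\left(F \right)} = \left(-4 - 2\right) \left(-3 - 1 - 2\right) = \left(-6\right) \left(-6\right) = 36$)
$k = 74$ ($k = 8 - -66 = 8 + 66 = 74$)
$D{\left(o{\left(-5,-4 \right)} \right)} k = 36 \cdot 74 = 2664$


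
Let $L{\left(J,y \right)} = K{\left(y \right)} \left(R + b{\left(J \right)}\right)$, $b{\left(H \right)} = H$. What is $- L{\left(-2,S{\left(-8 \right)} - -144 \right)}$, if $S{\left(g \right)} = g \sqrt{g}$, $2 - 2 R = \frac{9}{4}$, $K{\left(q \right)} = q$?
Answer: $306 - 34 i \sqrt{2} \approx 306.0 - 48.083 i$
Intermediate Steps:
$R = - \frac{1}{8}$ ($R = 1 - \frac{9 \cdot \frac{1}{4}}{2} = 1 - \frac{9}{8} = - \frac{1}{8} \approx -0.125$)
$S{\left(g \right)} = g^{\frac{3}{2}}$
$L{\left(J,y \right)} = y \left(- \frac{1}{8} + J\right)$
$- L{\left(-2,S{\left(-8 \right)} - -144 \right)} = - \left(\left(-8\right)^{\frac{3}{2}} - -144\right) \left(- \frac{1}{8} - 2\right) = - \frac{\left(- 16 i \sqrt{2} + 144\right) \left(-17\right)}{8} = - \frac{\left(144 - 16 i \sqrt{2}\right) \left(-17\right)}{8} = - (-306 + 34 i \sqrt{2}) = 306 - 34 i \sqrt{2}$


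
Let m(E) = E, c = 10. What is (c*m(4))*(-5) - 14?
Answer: -214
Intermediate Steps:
(c*m(4))*(-5) - 14 = (10*4)*(-5) - 14 = 40*(-5) - 14 = -200 - 14 = -214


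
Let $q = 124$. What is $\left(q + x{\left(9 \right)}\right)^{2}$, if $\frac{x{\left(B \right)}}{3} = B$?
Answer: $22801$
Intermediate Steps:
$x{\left(B \right)} = 3 B$
$\left(q + x{\left(9 \right)}\right)^{2} = \left(124 + 3 \cdot 9\right)^{2} = \left(124 + 27\right)^{2} = 151^{2} = 22801$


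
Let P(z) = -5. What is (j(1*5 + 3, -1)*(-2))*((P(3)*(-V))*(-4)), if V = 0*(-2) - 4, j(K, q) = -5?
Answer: 800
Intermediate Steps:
V = -4 (V = 0 - 4 = -4)
(j(1*5 + 3, -1)*(-2))*((P(3)*(-V))*(-4)) = (-5*(-2))*(-(-5)*(-4)*(-4)) = 10*(-5*4*(-4)) = 10*(-20*(-4)) = 10*80 = 800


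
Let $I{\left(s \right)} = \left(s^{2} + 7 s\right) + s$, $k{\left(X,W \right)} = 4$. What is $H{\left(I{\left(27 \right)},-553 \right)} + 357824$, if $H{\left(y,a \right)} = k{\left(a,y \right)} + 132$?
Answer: $357960$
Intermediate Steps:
$I{\left(s \right)} = s^{2} + 8 s$
$H{\left(y,a \right)} = 136$ ($H{\left(y,a \right)} = 4 + 132 = 136$)
$H{\left(I{\left(27 \right)},-553 \right)} + 357824 = 136 + 357824 = 357960$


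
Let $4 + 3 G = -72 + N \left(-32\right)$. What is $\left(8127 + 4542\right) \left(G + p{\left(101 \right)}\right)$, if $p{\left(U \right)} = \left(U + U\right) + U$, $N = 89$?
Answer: $-8509345$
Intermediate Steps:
$G = - \frac{2924}{3}$ ($G = - \frac{4}{3} + \frac{-72 + 89 \left(-32\right)}{3} = - \frac{4}{3} + \frac{-72 - 2848}{3} = - \frac{4}{3} + \frac{1}{3} \left(-2920\right) = - \frac{4}{3} - \frac{2920}{3} = - \frac{2924}{3} \approx -974.67$)
$p{\left(U \right)} = 3 U$ ($p{\left(U \right)} = 2 U + U = 3 U$)
$\left(8127 + 4542\right) \left(G + p{\left(101 \right)}\right) = \left(8127 + 4542\right) \left(- \frac{2924}{3} + 3 \cdot 101\right) = 12669 \left(- \frac{2924}{3} + 303\right) = 12669 \left(- \frac{2015}{3}\right) = -8509345$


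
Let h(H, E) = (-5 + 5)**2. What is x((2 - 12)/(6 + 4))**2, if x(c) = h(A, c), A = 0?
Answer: 0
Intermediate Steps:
h(H, E) = 0 (h(H, E) = 0**2 = 0)
x(c) = 0
x((2 - 12)/(6 + 4))**2 = 0**2 = 0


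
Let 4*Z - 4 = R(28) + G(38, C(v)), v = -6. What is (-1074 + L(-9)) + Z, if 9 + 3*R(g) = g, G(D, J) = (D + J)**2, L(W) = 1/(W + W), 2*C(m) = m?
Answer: -6887/9 ≈ -765.22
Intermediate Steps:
C(m) = m/2
L(W) = 1/(2*W)
R(g) = -3 + g/3
Z = 1853/6 (Z = 1 + ((-3 + (1/3)*28) + (38 + (1/2)*(-6))**2)/4 = 1 + ((-3 + 28/3) + (38 - 3)**2)/4 = 1 + (19/3 + 35**2)/4 = 1 + (19/3 + 1225)/4 = 1 + (1/4)*(3694/3) = 1 + 1847/6 = 1853/6 ≈ 308.83)
(-1074 + L(-9)) + Z = (-1074 + (1/2)/(-9)) + 1853/6 = (-1074 + (1/2)*(-1/9)) + 1853/6 = (-1074 - 1/18) + 1853/6 = -19333/18 + 1853/6 = -6887/9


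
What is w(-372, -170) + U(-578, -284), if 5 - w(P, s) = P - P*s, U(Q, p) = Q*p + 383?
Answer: 228152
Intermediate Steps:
U(Q, p) = 383 + Q*p
w(P, s) = 5 - P + P*s (w(P, s) = 5 - (P - P*s) = 5 + (-P + P*s) = 5 - P + P*s)
w(-372, -170) + U(-578, -284) = (5 - 1*(-372) - 372*(-170)) + (383 - 578*(-284)) = (5 + 372 + 63240) + (383 + 164152) = 63617 + 164535 = 228152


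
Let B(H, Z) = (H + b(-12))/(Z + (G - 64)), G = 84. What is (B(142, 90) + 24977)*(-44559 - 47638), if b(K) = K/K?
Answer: -23029243251/10 ≈ -2.3029e+9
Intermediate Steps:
b(K) = 1
B(H, Z) = (1 + H)/(20 + Z) (B(H, Z) = (H + 1)/(Z + (84 - 64)) = (1 + H)/(Z + 20) = (1 + H)/(20 + Z))
(B(142, 90) + 24977)*(-44559 - 47638) = ((1 + 142)/(20 + 90) + 24977)*(-44559 - 47638) = (143/110 + 24977)*(-92197) = ((1/110)*143 + 24977)*(-92197) = (13/10 + 24977)*(-92197) = (249783/10)*(-92197) = -23029243251/10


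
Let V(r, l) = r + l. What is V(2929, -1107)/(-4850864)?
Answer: -911/2425432 ≈ -0.00037560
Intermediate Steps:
V(r, l) = l + r
V(2929, -1107)/(-4850864) = (-1107 + 2929)/(-4850864) = 1822*(-1/4850864) = -911/2425432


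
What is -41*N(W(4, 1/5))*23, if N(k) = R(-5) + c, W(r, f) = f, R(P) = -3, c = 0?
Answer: 2829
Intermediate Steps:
N(k) = -3 (N(k) = -3 + 0 = -3)
-41*N(W(4, 1/5))*23 = -41*(-3)*23 = 123*23 = 2829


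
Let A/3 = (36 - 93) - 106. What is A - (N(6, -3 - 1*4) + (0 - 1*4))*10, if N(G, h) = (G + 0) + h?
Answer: -439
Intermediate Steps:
N(G, h) = G + h
A = -489 (A = 3*((36 - 93) - 106) = 3*(-57 - 106) = 3*(-163) = -489)
A - (N(6, -3 - 1*4) + (0 - 1*4))*10 = -489 - ((6 + (-3 - 1*4)) + (0 - 1*4))*10 = -489 - ((6 + (-3 - 4)) + (0 - 4))*10 = -489 - ((6 - 7) - 4)*10 = -489 - (-1 - 4)*10 = -489 - (-5)*10 = -489 - 1*(-50) = -489 + 50 = -439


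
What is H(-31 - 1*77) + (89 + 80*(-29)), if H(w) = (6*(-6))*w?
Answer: 1657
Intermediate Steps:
H(w) = -36*w
H(-31 - 1*77) + (89 + 80*(-29)) = -36*(-31 - 1*77) + (89 + 80*(-29)) = -36*(-31 - 77) + (89 - 2320) = -36*(-108) - 2231 = 3888 - 2231 = 1657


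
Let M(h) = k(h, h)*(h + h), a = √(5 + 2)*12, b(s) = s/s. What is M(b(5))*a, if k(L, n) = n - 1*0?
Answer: 24*√7 ≈ 63.498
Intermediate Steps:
b(s) = 1
k(L, n) = n (k(L, n) = n + 0 = n)
a = 12*√7 (a = √7*12 = 12*√7 ≈ 31.749)
M(h) = 2*h² (M(h) = h*(h + h) = h*(2*h) = 2*h²)
M(b(5))*a = (2*1²)*(12*√7) = (2*1)*(12*√7) = 2*(12*√7) = 24*√7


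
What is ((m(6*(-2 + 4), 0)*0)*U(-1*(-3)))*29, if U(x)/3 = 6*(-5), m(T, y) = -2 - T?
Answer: 0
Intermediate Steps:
U(x) = -90 (U(x) = 3*(6*(-5)) = 3*(-30) = -90)
((m(6*(-2 + 4), 0)*0)*U(-1*(-3)))*29 = (((-2 - 6*(-2 + 4))*0)*(-90))*29 = (((-2 - 6*2)*0)*(-90))*29 = (((-2 - 1*12)*0)*(-90))*29 = (((-2 - 12)*0)*(-90))*29 = (-14*0*(-90))*29 = (0*(-90))*29 = 0*29 = 0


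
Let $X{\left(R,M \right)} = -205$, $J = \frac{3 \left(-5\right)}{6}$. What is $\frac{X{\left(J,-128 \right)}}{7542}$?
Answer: $- \frac{205}{7542} \approx -0.027181$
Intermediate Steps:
$J = - \frac{5}{2}$ ($J = \left(-15\right) \frac{1}{6} = - \frac{5}{2} \approx -2.5$)
$\frac{X{\left(J,-128 \right)}}{7542} = - \frac{205}{7542}$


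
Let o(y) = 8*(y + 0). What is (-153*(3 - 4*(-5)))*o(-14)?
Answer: 394128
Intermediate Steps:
o(y) = 8*y
(-153*(3 - 4*(-5)))*o(-14) = (-153*(3 - 4*(-5)))*(8*(-14)) = -153*(3 + 20)*(-112) = -153*23*(-112) = -3519*(-112) = 394128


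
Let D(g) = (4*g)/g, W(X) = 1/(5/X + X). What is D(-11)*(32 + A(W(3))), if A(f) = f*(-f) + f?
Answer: 6305/49 ≈ 128.67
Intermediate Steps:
W(X) = 1/(X + 5/X)
A(f) = f - f² (A(f) = -f² + f = f - f²)
D(g) = 4
D(-11)*(32 + A(W(3))) = 4*(32 + (3/(5 + 3²))*(1 - 3/(5 + 3²))) = 4*(32 + (3/(5 + 9))*(1 - 3/(5 + 9))) = 4*(32 + (3/14)*(1 - 3/14)) = 4*(32 + (3*(1/14))*(1 - 3/14)) = 4*(32 + 3*(1 - 1*3/14)/14) = 4*(32 + 3*(1 - 3/14)/14) = 4*(32 + (3/14)*(11/14)) = 4*(32 + 33/196) = 4*(6305/196) = 6305/49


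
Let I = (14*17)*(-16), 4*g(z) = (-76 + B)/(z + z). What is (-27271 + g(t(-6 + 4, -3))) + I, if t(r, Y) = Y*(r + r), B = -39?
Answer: -2983699/96 ≈ -31080.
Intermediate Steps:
t(r, Y) = 2*Y*r (t(r, Y) = Y*(2*r) = 2*Y*r)
g(z) = -115/(8*z) (g(z) = ((-76 - 39)/(z + z))/4 = (-115*1/(2*z))/4 = (-115/(2*z))/4 = -115/(8*z))
I = -3808 (I = 238*(-16) = -3808)
(-27271 + g(t(-6 + 4, -3))) + I = (-27271 - 115*(-1/(6*(-6 + 4)))/8) - 3808 = (-27271 - 115/(8*(2*(-3)*(-2)))) - 3808 = (-27271 - 115/8/12) - 3808 = (-27271 - 115/8*1/12) - 3808 = (-27271 - 115/96) - 3808 = -2618131/96 - 3808 = -2983699/96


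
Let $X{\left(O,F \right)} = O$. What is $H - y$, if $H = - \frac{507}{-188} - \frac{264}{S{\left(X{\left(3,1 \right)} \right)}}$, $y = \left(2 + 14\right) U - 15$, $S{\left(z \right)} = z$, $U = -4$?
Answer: $- \frac{1185}{188} \approx -6.3032$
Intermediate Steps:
$y = -79$ ($y = \left(2 + 14\right) \left(-4\right) - 15 = 16 \left(-4\right) - 15 = -64 - 15 = -79$)
$H = - \frac{16037}{188}$ ($H = - \frac{507}{-188} - \frac{264}{3} = \left(-507\right) \left(- \frac{1}{188}\right) - 88 = \frac{507}{188} - 88 = - \frac{16037}{188} \approx -85.303$)
$H - y = - \frac{16037}{188} - -79 = - \frac{16037}{188} + 79 = - \frac{1185}{188}$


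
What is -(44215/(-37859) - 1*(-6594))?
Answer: -249598031/37859 ≈ -6592.8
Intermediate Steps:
-(44215/(-37859) - 1*(-6594)) = -(44215*(-1/37859) + 6594) = -(-44215/37859 + 6594) = -1*249598031/37859 = -249598031/37859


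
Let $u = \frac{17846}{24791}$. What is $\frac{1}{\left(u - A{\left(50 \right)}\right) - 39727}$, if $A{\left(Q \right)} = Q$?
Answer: $- \frac{24791}{986093761} \approx -2.5141 \cdot 10^{-5}$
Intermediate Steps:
$u = \frac{17846}{24791}$ ($u = 17846 \cdot \frac{1}{24791} = \frac{17846}{24791} \approx 0.71986$)
$\frac{1}{\left(u - A{\left(50 \right)}\right) - 39727} = \frac{1}{\left(\frac{17846}{24791} - 50\right) - 39727} = \frac{1}{- \frac{1221704}{24791} - 39727} = \frac{1}{- \frac{986093761}{24791}} = - \frac{24791}{986093761}$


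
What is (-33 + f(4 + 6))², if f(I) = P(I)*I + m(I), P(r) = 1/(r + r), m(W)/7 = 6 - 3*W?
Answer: 160801/4 ≈ 40200.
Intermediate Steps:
m(W) = 42 - 21*W (m(W) = 7*(6 - 3*W) = 42 - 21*W)
P(r) = 1/(2*r)
f(I) = 85/2 - 21*I (f(I) = (1/(2*I))*I + (42 - 21*I) = ½ + (42 - 21*I) = 85/2 - 21*I)
(-33 + f(4 + 6))² = (-33 + (85/2 - 21*(4 + 6)))² = (-33 + (85/2 - 21*10))² = (-33 + (85/2 - 210))² = (-33 - 335/2)² = (-401/2)² = 160801/4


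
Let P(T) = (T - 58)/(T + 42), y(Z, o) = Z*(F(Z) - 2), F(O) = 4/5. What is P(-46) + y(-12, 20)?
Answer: 202/5 ≈ 40.400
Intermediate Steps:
F(O) = ⅘ (F(O) = 4*(⅕) = ⅘)
y(Z, o) = -6*Z/5 (y(Z, o) = Z*(⅘ - 2) = Z*(-6/5) = -6*Z/5)
P(T) = (-58 + T)/(42 + T)
P(-46) + y(-12, 20) = (-58 - 46)/(42 - 46) - 6/5*(-12) = -104/(-4) + 72/5 = -¼*(-104) + 72/5 = 26 + 72/5 = 202/5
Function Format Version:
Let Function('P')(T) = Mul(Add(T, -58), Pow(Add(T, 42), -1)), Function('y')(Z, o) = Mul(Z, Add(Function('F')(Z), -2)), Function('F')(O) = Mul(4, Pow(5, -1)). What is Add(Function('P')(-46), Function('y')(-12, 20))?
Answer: Rational(202, 5) ≈ 40.400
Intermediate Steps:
Function('F')(O) = Rational(4, 5) (Function('F')(O) = Mul(4, Rational(1, 5)) = Rational(4, 5))
Function('y')(Z, o) = Mul(Rational(-6, 5), Z) (Function('y')(Z, o) = Mul(Z, Add(Rational(4, 5), -2)) = Mul(Z, Rational(-6, 5)) = Mul(Rational(-6, 5), Z))
Function('P')(T) = Mul(Pow(Add(42, T), -1), Add(-58, T)) (Function('P')(T) = Mul(Add(-58, T), Pow(Add(42, T), -1)) = Mul(Pow(Add(42, T), -1), Add(-58, T)))
Add(Function('P')(-46), Function('y')(-12, 20)) = Add(Mul(Pow(Add(42, -46), -1), Add(-58, -46)), Mul(Rational(-6, 5), -12)) = Add(Mul(Pow(-4, -1), -104), Rational(72, 5)) = Add(Mul(Rational(-1, 4), -104), Rational(72, 5)) = Add(26, Rational(72, 5)) = Rational(202, 5)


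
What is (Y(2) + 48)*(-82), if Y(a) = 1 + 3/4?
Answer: -8159/2 ≈ -4079.5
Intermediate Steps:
Y(a) = 7/4 (Y(a) = 1 + 3*(1/4) = 1 + 3/4 = 7/4)
(Y(2) + 48)*(-82) = (7/4 + 48)*(-82) = (199/4)*(-82) = -8159/2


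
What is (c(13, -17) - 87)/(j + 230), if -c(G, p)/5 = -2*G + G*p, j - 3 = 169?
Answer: 574/201 ≈ 2.8557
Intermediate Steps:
j = 172 (j = 3 + 169 = 172)
c(G, p) = 10*G - 5*G*p (c(G, p) = -5*(-2*G + G*p) = 10*G - 5*G*p)
(c(13, -17) - 87)/(j + 230) = (5*13*(2 - 1*(-17)) - 87)/(172 + 230) = (5*13*(2 + 17) - 87)/402 = (5*13*19 - 87)*(1/402) = (1235 - 87)*(1/402) = 1148*(1/402) = 574/201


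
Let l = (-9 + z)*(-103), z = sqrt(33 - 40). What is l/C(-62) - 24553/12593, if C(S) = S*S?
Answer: -82708021/48407492 - 103*I*sqrt(7)/3844 ≈ -1.7086 - 0.070893*I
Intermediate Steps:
z = I*sqrt(7) (z = sqrt(-7) = I*sqrt(7) ≈ 2.6458*I)
C(S) = S**2
l = 927 - 103*I*sqrt(7) (l = (-9 + I*sqrt(7))*(-103) = 927 - 103*I*sqrt(7) ≈ 927.0 - 272.51*I)
l/C(-62) - 24553/12593 = (927 - 103*I*sqrt(7))/((-62)**2) - 24553/12593 = (927 - 103*I*sqrt(7))/3844 - 24553*1/12593 = (927 - 103*I*sqrt(7))*(1/3844) - 24553/12593 = (927/3844 - 103*I*sqrt(7)/3844) - 24553/12593 = -82708021/48407492 - 103*I*sqrt(7)/3844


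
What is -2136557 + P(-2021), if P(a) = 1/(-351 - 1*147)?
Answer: -1064005387/498 ≈ -2.1366e+6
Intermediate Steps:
P(a) = -1/498 (P(a) = 1/(-351 - 147) = 1/(-498) = -1/498)
-2136557 + P(-2021) = -2136557 - 1/498 = -1064005387/498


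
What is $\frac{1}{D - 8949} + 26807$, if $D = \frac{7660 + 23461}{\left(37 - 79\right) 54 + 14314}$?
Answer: $\frac{2888951052085}{107768533} \approx 26807.0$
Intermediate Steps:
$D = \frac{31121}{12046}$ ($D = \frac{31121}{\left(-42\right) 54 + 14314} = \frac{31121}{-2268 + 14314} = \frac{31121}{12046} \approx 2.5835$)
$\frac{1}{D - 8949} + 26807 = \frac{1}{\frac{31121}{12046} - 8949} + 26807 = \frac{1}{- \frac{107768533}{12046}} + 26807 = - \frac{12046}{107768533} + 26807 = \frac{2888951052085}{107768533}$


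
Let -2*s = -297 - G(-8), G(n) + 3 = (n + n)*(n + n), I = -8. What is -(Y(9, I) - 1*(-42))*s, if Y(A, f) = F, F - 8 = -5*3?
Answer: -9625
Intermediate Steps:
G(n) = -3 + 4*n² (G(n) = -3 + (n + n)*(n + n) = -3 + (2*n)*(2*n) = -3 + 4*n²)
F = -7 (F = 8 - 5*3 = 8 - 15 = -7)
Y(A, f) = -7
s = 275 (s = -(-297 - (-3 + 4*(-8)²))/2 = -(-297 - (-3 + 4*64))/2 = -(-297 - (-3 + 256))/2 = -(-297 - 1*253)/2 = -(-297 - 253)/2 = -½*(-550) = 275)
-(Y(9, I) - 1*(-42))*s = -(-7 - 1*(-42))*275 = -(-7 + 42)*275 = -35*275 = -1*9625 = -9625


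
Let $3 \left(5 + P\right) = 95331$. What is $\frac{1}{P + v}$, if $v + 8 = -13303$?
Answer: $\frac{1}{18461} \approx 5.4168 \cdot 10^{-5}$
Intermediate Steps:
$P = 31772$ ($P = -5 + \frac{1}{3} \cdot 95331 = -5 + 31777 = 31772$)
$v = -13311$ ($v = -8 - 13303 = -13311$)
$\frac{1}{P + v} = \frac{1}{31772 - 13311} = \frac{1}{18461}$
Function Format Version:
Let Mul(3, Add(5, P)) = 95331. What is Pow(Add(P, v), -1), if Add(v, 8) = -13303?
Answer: Rational(1, 18461) ≈ 5.4168e-5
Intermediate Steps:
P = 31772 (P = Add(-5, Mul(Rational(1, 3), 95331)) = Add(-5, 31777) = 31772)
v = -13311 (v = Add(-8, -13303) = -13311)
Pow(Add(P, v), -1) = Pow(Add(31772, -13311), -1) = Pow(18461, -1) = Rational(1, 18461)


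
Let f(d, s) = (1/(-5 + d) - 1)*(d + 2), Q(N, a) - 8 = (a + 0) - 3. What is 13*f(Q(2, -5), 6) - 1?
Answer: -161/5 ≈ -32.200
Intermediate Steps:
Q(N, a) = 5 + a (Q(N, a) = 8 + ((a + 0) - 3) = 8 + (a - 3) = 8 + (-3 + a) = 5 + a)
f(d, s) = (-1 + 1/(-5 + d))*(2 + d)
13*f(Q(2, -5), 6) - 1 = 13*((12 - (5 - 5)**2 + 4*(5 - 5))/(-5 + (5 - 5))) - 1 = 13*((12 - 1*0**2 + 4*0)/(-5 + 0)) - 1 = 13*((12 - 1*0 + 0)/(-5)) - 1 = 13*(-(12 + 0 + 0)/5) - 1 = 13*(-1/5*12) - 1 = 13*(-12/5) - 1 = -156/5 - 1 = -161/5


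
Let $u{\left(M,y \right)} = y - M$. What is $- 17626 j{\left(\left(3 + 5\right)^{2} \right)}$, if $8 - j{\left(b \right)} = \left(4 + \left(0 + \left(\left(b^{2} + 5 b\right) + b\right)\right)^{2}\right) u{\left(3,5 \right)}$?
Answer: $707521740800$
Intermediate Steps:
$j{\left(b \right)} = - 2 \left(b^{2} + 6 b\right)^{2}$ ($j{\left(b \right)} = 8 - \left(4 + \left(0 + \left(\left(b^{2} + 5 b\right) + b\right)\right)^{2}\right) \left(5 - 3\right) = 8 - \left(4 + \left(0 + \left(b^{2} + 6 b\right)\right)^{2}\right) \left(5 - 3\right) = 8 - \left(4 + \left(b^{2} + 6 b\right)^{2}\right) 2 = 8 - \left(8 + 2 \left(b^{2} + 6 b\right)^{2}\right) = - 2 \left(b^{2} + 6 b\right)^{2}$)
$- 17626 j{\left(\left(3 + 5\right)^{2} \right)} = - 17626 \left(- 2 \left(\left(3 + 5\right)^{2}\right)^{2} \left(6 + \left(3 + 5\right)^{2}\right)^{2}\right) = - 17626 \left(- 2 \left(8^{2}\right)^{2} \left(6 + 8^{2}\right)^{2}\right) = - 17626 \left(- 2 \cdot 64^{2} \left(6 + 64\right)^{2}\right) = - 17626 \left(\left(-2\right) 4096 \cdot 70^{2}\right) = - 17626 \left(\left(-2\right) 4096 \cdot 4900\right) = \left(-17626\right) \left(-40140800\right) = 707521740800$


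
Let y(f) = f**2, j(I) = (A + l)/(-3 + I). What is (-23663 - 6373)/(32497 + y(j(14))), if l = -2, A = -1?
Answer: -1817178/1966073 ≈ -0.92427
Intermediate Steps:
j(I) = -3/(-3 + I) (j(I) = (-1 - 2)/(-3 + I) = -3/(-3 + I))
(-23663 - 6373)/(32497 + y(j(14))) = (-23663 - 6373)/(32497 + (-3/(-3 + 14))**2) = -30036/(32497 + (-3/11)**2) = -30036/(32497 + 9/121) = -30036/3932146/121 = -30036*121/3932146 = -1817178/1966073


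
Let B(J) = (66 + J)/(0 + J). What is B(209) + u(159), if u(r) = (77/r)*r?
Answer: 1488/19 ≈ 78.316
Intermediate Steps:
B(J) = (66 + J)/J
u(r) = 77
B(209) + u(159) = (66 + 209)/209 + 77 = (1/209)*275 + 77 = 25/19 + 77 = 1488/19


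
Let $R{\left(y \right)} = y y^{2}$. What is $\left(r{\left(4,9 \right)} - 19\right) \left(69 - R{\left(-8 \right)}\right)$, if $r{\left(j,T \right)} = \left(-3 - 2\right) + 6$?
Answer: $-10458$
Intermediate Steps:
$r{\left(j,T \right)} = 1$ ($r{\left(j,T \right)} = -5 + 6 = 1$)
$R{\left(y \right)} = y^{3}$
$\left(r{\left(4,9 \right)} - 19\right) \left(69 - R{\left(-8 \right)}\right) = \left(1 - 19\right) \left(69 - \left(-8\right)^{3}\right) = \left(1 - 19\right) \left(69 - -512\right) = \left(1 - 19\right) \left(69 + 512\right) = \left(-18\right) 581 = -10458$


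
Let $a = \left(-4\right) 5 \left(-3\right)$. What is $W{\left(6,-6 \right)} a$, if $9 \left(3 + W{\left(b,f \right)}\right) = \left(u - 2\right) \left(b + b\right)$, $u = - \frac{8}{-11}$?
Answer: $- \frac{3100}{11} \approx -281.82$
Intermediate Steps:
$u = \frac{8}{11}$ ($u = \left(-8\right) \left(- \frac{1}{11}\right) = \frac{8}{11} \approx 0.72727$)
$W{\left(b,f \right)} = -3 - \frac{28 b}{99}$ ($W{\left(b,f \right)} = -3 + \frac{\left(\frac{8}{11} - 2\right) \left(b + b\right)}{9} = -3 + \frac{\left(- \frac{14}{11}\right) 2 b}{9} = -3 + \frac{\left(- \frac{28}{11}\right) b}{9} = -3 - \frac{28 b}{99}$)
$a = 60$ ($a = \left(-20\right) \left(-3\right) = 60$)
$W{\left(6,-6 \right)} a = \left(-3 - \frac{56}{33}\right) 60 = \left(- \frac{155}{33}\right) 60 = - \frac{3100}{11}$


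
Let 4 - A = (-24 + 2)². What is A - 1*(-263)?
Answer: -217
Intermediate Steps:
A = -480 (A = 4 - (-24 + 2)² = 4 - 1*(-22)² = 4 - 1*484 = 4 - 484 = -480)
A - 1*(-263) = -480 - 1*(-263) = -480 + 263 = -217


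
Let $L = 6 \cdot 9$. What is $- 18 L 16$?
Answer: $-15552$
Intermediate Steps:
$L = 54$
$- 18 L 16 = \left(-18\right) 54 \cdot 16 = \left(-972\right) 16 = -15552$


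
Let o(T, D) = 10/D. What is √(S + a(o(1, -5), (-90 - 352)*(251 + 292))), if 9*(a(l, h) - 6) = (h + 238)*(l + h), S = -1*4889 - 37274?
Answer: √57545858731/3 ≈ 79962.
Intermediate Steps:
S = -42163 (S = -4889 - 37274 = -42163)
a(l, h) = 6 + (238 + h)*(h + l)/9 (a(l, h) = 6 + ((h + 238)*(l + h))/9 = 6 + ((238 + h)*(h + l))/9 = 6 + (238 + h)*(h + l)/9)
√(S + a(o(1, -5), (-90 - 352)*(251 + 292))) = √(-42163 + (6 + ((-90 - 352)*(251 + 292))²/9 + 238*((-90 - 352)*(251 + 292))/9 + 238*(10/(-5))/9 + ((-90 - 352)*(251 + 292))*(10/(-5))/9)) = √(-42163 + (6 + (-442*543)²/9 + 238*(-442*543)/9 + 238*(10*(-⅕))/9 + (-442*543)*(10*(-⅕))/9)) = √(-42163 + (6 + (⅑)*(-240006)² + (238/9)*(-240006) + (238/9)*(-2) + (⅑)*(-240006)*(-2))) = √(-42163 + (6 + (⅑)*57602880036 - 19040476/3 - 476/9 + 160004/3)) = √(-42163 + (6 + 6400320004 - 19040476/3 - 476/9 + 160004/3)) = √(-42163 + 57546238198/9) = √(57545858731/9) = √57545858731/3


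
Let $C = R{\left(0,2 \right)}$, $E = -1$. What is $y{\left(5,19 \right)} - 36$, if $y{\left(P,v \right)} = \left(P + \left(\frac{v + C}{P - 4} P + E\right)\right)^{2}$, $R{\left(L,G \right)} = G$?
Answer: $11845$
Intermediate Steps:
$C = 2$
$y{\left(P,v \right)} = \left(-1 + P + \frac{P \left(2 + v\right)}{-4 + P}\right)^{2}$ ($y{\left(P,v \right)} = \left(P + \left(\frac{v + 2}{P - 4} P - 1\right)\right)^{2} = \left(P + \left(\frac{2 + v}{-4 + P} P - 1\right)\right)^{2} = \left(P + \left(\frac{P \left(2 + v\right)}{-4 + P} - 1\right)\right)^{2} = \left(P + \left(-1 + \frac{P \left(2 + v\right)}{-4 + P}\right)\right)^{2} = \left(-1 + P + \frac{P \left(2 + v\right)}{-4 + P}\right)^{2}$)
$y{\left(5,19 \right)} - 36 = \frac{\left(4 + 5^{2} - 15 + 5 \cdot 19\right)^{2}}{\left(-4 + 5\right)^{2}} - 36 = 1^{-2} \left(4 + 25 - 15 + 95\right)^{2} - 36 = 1 \cdot 109^{2} - 36 = 1 \cdot 11881 - 36 = 11881 - 36 = 11845$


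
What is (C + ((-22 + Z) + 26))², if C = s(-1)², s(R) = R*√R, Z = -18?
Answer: 225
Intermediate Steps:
s(R) = R^(3/2)
C = -1 (C = ((-1)^(3/2))² = (-I)² = -1)
(C + ((-22 + Z) + 26))² = (-1 + ((-22 - 18) + 26))² = (-1 + (-40 + 26))² = (-1 - 14)² = (-15)² = 225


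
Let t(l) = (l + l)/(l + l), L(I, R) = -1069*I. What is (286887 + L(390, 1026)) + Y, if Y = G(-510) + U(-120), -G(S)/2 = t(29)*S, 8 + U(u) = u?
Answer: -129131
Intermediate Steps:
U(u) = -8 + u
t(l) = 1 (t(l) = (2*l)/((2*l)) = (2*l)*(1/(2*l)) = 1)
G(S) = -2*S
Y = 892 (Y = -2*(-510) + (-8 - 120) = 1020 - 128 = 892)
(286887 + L(390, 1026)) + Y = (286887 - 1069*390) + 892 = (286887 - 416910) + 892 = -130023 + 892 = -129131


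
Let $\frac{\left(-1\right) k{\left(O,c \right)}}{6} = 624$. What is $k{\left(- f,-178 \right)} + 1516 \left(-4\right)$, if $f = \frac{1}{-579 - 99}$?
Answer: $-9808$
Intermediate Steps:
$f = - \frac{1}{678}$ ($f = \frac{1}{-678} = - \frac{1}{678} \approx -0.0014749$)
$k{\left(O,c \right)} = -3744$ ($k{\left(O,c \right)} = \left(-6\right) 624 = -3744$)
$k{\left(- f,-178 \right)} + 1516 \left(-4\right) = -3744 + 1516 \left(-4\right) = -3744 - 6064 = -9808$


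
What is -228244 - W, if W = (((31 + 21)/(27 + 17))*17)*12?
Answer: -2513336/11 ≈ -2.2849e+5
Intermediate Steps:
W = 2652/11 (W = ((52/44)*17)*12 = ((52*(1/44))*17)*12 = ((13/11)*17)*12 = (221/11)*12 = 2652/11 ≈ 241.09)
-228244 - W = -228244 - 1*2652/11 = -228244 - 2652/11 = -2513336/11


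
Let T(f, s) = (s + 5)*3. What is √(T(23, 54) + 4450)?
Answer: √4627 ≈ 68.022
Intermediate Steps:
T(f, s) = 15 + 3*s (T(f, s) = (5 + s)*3 = 15 + 3*s)
√(T(23, 54) + 4450) = √((15 + 3*54) + 4450) = √((15 + 162) + 4450) = √(177 + 4450) = √4627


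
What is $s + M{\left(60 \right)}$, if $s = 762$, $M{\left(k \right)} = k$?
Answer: $822$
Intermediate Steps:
$s + M{\left(60 \right)} = 762 + 60 = 822$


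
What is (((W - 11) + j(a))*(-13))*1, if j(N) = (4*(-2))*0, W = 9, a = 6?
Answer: 26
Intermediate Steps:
j(N) = 0 (j(N) = -8*0 = 0)
(((W - 11) + j(a))*(-13))*1 = (((9 - 11) + 0)*(-13))*1 = ((-2 + 0)*(-13))*1 = -2*(-13)*1 = 26*1 = 26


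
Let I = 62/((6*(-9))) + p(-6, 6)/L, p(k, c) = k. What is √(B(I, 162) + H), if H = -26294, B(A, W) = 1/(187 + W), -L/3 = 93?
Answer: I*√3202635145/349 ≈ 162.15*I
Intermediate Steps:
L = -279 (L = -3*93 = -279)
I = -943/837 (I = 62/((6*(-9))) - 6/(-279) = 62/(-54) - 6*(-1/279) = 62*(-1/54) + 2/93 = -31/27 + 2/93 = -943/837 ≈ -1.1266)
√(B(I, 162) + H) = √(1/(187 + 162) - 26294) = √(1/349 - 26294) = √(-9176605/349) = I*√3202635145/349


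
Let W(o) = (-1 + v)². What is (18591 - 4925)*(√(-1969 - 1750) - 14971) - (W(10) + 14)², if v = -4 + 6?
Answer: -204593911 + 13666*I*√3719 ≈ -2.0459e+8 + 8.334e+5*I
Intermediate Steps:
v = 2
W(o) = 1 (W(o) = (-1 + 2)² = 1² = 1)
(18591 - 4925)*(√(-1969 - 1750) - 14971) - (W(10) + 14)² = (18591 - 4925)*(√(-1969 - 1750) - 14971) - (1 + 14)² = 13666*(√(-3719) - 14971) - 1*15² = 13666*(I*√3719 - 14971) - 1*225 = 13666*(-14971 + I*√3719) - 225 = (-204593686 + 13666*I*√3719) - 225 = -204593911 + 13666*I*√3719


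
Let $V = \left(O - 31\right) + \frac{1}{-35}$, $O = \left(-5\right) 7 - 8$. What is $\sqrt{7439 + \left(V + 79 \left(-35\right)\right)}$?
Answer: $\frac{\sqrt{5634965}}{35} \approx 67.823$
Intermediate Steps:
$O = -43$ ($O = -35 - 8 = -43$)
$V = - \frac{2591}{35}$ ($V = \left(-43 - 31\right) + \frac{1}{-35} = -74 - \frac{1}{35} = - \frac{2591}{35} \approx -74.029$)
$\sqrt{7439 + \left(V + 79 \left(-35\right)\right)} = \sqrt{7439 + \left(- \frac{2591}{35} + 79 \left(-35\right)\right)} = \sqrt{7439 - \frac{99366}{35}} = \sqrt{\frac{160999}{35}} = \frac{\sqrt{5634965}}{35}$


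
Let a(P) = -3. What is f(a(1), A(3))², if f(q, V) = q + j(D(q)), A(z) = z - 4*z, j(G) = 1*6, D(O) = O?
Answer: 9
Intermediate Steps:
j(G) = 6
A(z) = -3*z
f(q, V) = 6 + q (f(q, V) = q + 6 = 6 + q)
f(a(1), A(3))² = (6 - 3)² = 3² = 9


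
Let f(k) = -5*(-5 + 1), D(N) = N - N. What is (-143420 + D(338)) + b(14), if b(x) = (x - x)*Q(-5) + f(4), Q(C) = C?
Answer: -143400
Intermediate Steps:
D(N) = 0
f(k) = 20 (f(k) = -5*(-4) = 20)
b(x) = 20 (b(x) = (x - x)*(-5) + 20 = 0*(-5) + 20 = 0 + 20 = 20)
(-143420 + D(338)) + b(14) = (-143420 + 0) + 20 = -143420 + 20 = -143400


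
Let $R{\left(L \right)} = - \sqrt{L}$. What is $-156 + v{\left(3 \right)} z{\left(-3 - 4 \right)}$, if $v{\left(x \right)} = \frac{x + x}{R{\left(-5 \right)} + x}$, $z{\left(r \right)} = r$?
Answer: $-165 - 3 i \sqrt{5} \approx -165.0 - 6.7082 i$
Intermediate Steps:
$v{\left(x \right)} = \frac{2 x}{x - i \sqrt{5}}$ ($v{\left(x \right)} = \frac{x + x}{- \sqrt{-5} + x} = \frac{2 x}{- i \sqrt{5} + x} = \frac{2 x}{x - i \sqrt{5}}$)
$-156 + v{\left(3 \right)} z{\left(-3 - 4 \right)} = -156 + 2 \cdot 3 \frac{1}{3 - i \sqrt{5}} \left(-3 - 4\right) = -156 + \frac{6}{3 - i \sqrt{5}} \left(-3 - 4\right) = -156 + \frac{6}{3 - i \sqrt{5}} \left(-7\right) = -156 - \frac{42}{3 - i \sqrt{5}}$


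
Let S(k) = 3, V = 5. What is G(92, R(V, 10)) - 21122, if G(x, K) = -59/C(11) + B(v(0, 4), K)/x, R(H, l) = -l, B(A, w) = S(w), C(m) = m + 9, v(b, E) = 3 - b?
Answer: -4858731/230 ≈ -21125.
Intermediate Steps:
C(m) = 9 + m
B(A, w) = 3
G(x, K) = -59/20 + 3/x (G(x, K) = -59/(9 + 11) + 3/x = -59/20 + 3/x)
G(92, R(V, 10)) - 21122 = (-59/20 + 3/92) - 21122 = -671/230 - 21122 = -4858731/230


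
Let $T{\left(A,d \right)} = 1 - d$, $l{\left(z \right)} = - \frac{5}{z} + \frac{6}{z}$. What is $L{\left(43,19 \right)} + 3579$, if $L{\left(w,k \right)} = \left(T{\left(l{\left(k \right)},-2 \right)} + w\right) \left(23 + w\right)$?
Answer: $6615$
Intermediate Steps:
$l{\left(z \right)} = \frac{1}{z}$
$L{\left(w,k \right)} = \left(3 + w\right) \left(23 + w\right)$ ($L{\left(w,k \right)} = \left(\left(1 - -2\right) + w\right) \left(23 + w\right) = \left(\left(1 + 2\right) + w\right) \left(23 + w\right) = \left(3 + w\right) \left(23 + w\right)$)
$L{\left(43,19 \right)} + 3579 = \left(69 + 43^{2} + 26 \cdot 43\right) + 3579 = \left(69 + 1849 + 1118\right) + 3579 = 3036 + 3579 = 6615$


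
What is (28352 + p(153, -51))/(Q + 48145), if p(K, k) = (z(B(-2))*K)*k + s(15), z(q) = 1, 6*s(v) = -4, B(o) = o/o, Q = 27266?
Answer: 61645/226233 ≈ 0.27248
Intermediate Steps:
B(o) = 1
s(v) = -⅔ (s(v) = (⅙)*(-4) = -⅔)
p(K, k) = -⅔ + K*k (p(K, k) = (1*K)*k - ⅔ = K*k - ⅔ = -⅔ + K*k)
(28352 + p(153, -51))/(Q + 48145) = (28352 + (-⅔ + 153*(-51)))/(27266 + 48145) = (28352 + (-⅔ - 7803))/75411 = (28352 - 23411/3)*(1/75411) = (61645/3)*(1/75411) = 61645/226233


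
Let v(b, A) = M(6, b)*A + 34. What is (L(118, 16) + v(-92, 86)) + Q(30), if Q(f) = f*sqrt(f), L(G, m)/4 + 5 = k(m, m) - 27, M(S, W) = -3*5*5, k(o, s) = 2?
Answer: -6536 + 30*sqrt(30) ≈ -6371.7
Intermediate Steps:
M(S, W) = -75 (M(S, W) = -15*5 = -75)
L(G, m) = -120 (L(G, m) = -20 + 4*(2 - 27) = -20 + 4*(-25) = -20 - 100 = -120)
v(b, A) = 34 - 75*A (v(b, A) = -75*A + 34 = 34 - 75*A)
Q(f) = f**(3/2)
(L(118, 16) + v(-92, 86)) + Q(30) = (-120 + (34 - 75*86)) + 30**(3/2) = (-120 + (34 - 6450)) + 30*sqrt(30) = (-120 - 6416) + 30*sqrt(30) = -6536 + 30*sqrt(30)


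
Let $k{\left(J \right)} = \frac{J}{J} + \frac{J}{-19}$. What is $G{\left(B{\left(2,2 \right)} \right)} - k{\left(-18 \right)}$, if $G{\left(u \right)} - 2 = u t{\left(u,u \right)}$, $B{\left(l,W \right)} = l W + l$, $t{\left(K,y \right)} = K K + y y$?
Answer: $\frac{8209}{19} \approx 432.05$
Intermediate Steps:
$t{\left(K,y \right)} = K^{2} + y^{2}$
$B{\left(l,W \right)} = l + W l$ ($B{\left(l,W \right)} = W l + l = l + W l$)
$k{\left(J \right)} = 1 - \frac{J}{19}$ ($k{\left(J \right)} = 1 + J \left(- \frac{1}{19}\right) = 1 - \frac{J}{19}$)
$G{\left(u \right)} = 2 + 2 u^{3}$ ($G{\left(u \right)} = 2 + u \left(u^{2} + u^{2}\right) = 2 + u 2 u^{2} = 2 + 2 u^{3}$)
$G{\left(B{\left(2,2 \right)} \right)} - k{\left(-18 \right)} = \left(2 + 2 \left(2 \left(1 + 2\right)\right)^{3}\right) - \left(1 - - \frac{18}{19}\right) = \left(2 + 2 \left(2 \cdot 3\right)^{3}\right) - \left(1 + \frac{18}{19}\right) = \left(2 + 2 \cdot 6^{3}\right) - \frac{37}{19} = \left(2 + 2 \cdot 216\right) - \frac{37}{19} = \left(2 + 432\right) - \frac{37}{19} = 434 - \frac{37}{19} = \frac{8209}{19}$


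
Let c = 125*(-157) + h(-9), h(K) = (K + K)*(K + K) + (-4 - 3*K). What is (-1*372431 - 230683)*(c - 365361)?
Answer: 231981165846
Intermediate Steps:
h(K) = -4 - 3*K + 4*K² (h(K) = (2*K)*(2*K) + (-4 - 3*K) = 4*K² + (-4 - 3*K) = -4 - 3*K + 4*K²)
c = -19278 (c = 125*(-157) + (-4 - 3*(-9) + 4*(-9)²) = -19625 + (-4 + 27 + 4*81) = -19625 + (-4 + 27 + 324) = -19625 + 347 = -19278)
(-1*372431 - 230683)*(c - 365361) = (-1*372431 - 230683)*(-19278 - 365361) = (-372431 - 230683)*(-384639) = -603114*(-384639) = 231981165846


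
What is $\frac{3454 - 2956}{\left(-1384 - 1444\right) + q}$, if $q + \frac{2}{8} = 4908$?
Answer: $\frac{664}{2773} \approx 0.23945$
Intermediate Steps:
$q = \frac{19631}{4}$ ($q = - \frac{1}{4} + 4908 = \frac{19631}{4} \approx 4907.8$)
$\frac{3454 - 2956}{\left(-1384 - 1444\right) + q} = \frac{3454 - 2956}{\left(-1384 - 1444\right) + \frac{19631}{4}} = \frac{498}{-2828 + \frac{19631}{4}} = \frac{498}{\frac{8319}{4}} = 498 \cdot \frac{4}{8319} = \frac{664}{2773}$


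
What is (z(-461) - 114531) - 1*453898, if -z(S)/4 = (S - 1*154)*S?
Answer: -1702489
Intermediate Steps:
z(S) = -4*S*(-154 + S) (z(S) = -4*(S - 1*154)*S = -4*(S - 154)*S = -4*(-154 + S)*S = -4*S*(-154 + S))
(z(-461) - 114531) - 1*453898 = (4*(-461)*(154 - 1*(-461)) - 114531) - 1*453898 = (4*(-461)*(154 + 461) - 114531) - 453898 = (4*(-461)*615 - 114531) - 453898 = (-1134060 - 114531) - 453898 = -1248591 - 453898 = -1702489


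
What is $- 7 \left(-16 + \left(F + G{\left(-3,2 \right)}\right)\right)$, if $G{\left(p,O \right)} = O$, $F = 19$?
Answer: $-35$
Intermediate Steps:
$- 7 \left(-16 + \left(F + G{\left(-3,2 \right)}\right)\right) = - 7 \left(-16 + \left(19 + 2\right)\right) = - 7 \left(-16 + 21\right) = \left(-7\right) 5 = -35$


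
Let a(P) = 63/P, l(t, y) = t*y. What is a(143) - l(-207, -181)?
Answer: -5357718/143 ≈ -37467.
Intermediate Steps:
a(143) - l(-207, -181) = 63/143 - (-207)*(-181) = 63*(1/143) - 1*37467 = 63/143 - 37467 = -5357718/143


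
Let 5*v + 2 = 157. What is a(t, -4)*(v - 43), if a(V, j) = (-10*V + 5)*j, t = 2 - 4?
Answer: 1200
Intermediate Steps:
v = 31 (v = -⅖ + (⅕)*157 = -⅖ + 157/5 = 31)
t = -2
a(V, j) = j*(5 - 10*V) (a(V, j) = (5 - 10*V)*j = j*(5 - 10*V))
a(t, -4)*(v - 43) = (5*(-4)*(1 - 2*(-2)))*(31 - 43) = (5*(-4)*(1 + 4))*(-12) = (5*(-4)*5)*(-12) = -100*(-12) = 1200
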